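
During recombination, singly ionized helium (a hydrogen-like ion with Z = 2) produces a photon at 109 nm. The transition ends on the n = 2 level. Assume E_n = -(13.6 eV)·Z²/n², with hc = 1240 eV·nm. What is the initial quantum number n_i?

n_i = 5

The photon energy is ΔE = hc/λ = 1240 / 109 = 11.38 eV.
With Z = 2, ΔE = 54.40 × (1/n_f² − 1/n_i²), so 1/n_f² − 1/n_i² = 0.2091.
With n_f = 2: 1/n_i² = 1/4 − 0.2091 = 0.04088, so n_i ≈ 4.95.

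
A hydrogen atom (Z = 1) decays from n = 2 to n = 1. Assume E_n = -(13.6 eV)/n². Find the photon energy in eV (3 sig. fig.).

10.2 eV

E_2 = −13.60/4 = −3.400 eV and E_1 = −13.60/1 = −13.60 eV.
The photon energy is |E_2 − E_1| = 10.2 eV.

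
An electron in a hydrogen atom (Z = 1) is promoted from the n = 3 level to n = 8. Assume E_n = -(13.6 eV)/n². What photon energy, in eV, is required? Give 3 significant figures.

1.30 eV

E_8 = −13.60/64 = −0.2125 eV and E_3 = −13.60/9 = −1.511 eV.
The photon energy is |E_8 − E_3| = 1.30 eV.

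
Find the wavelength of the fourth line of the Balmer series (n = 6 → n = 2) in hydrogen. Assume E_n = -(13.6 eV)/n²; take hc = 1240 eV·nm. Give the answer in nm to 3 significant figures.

The Balmer series terminates on n_f = 2; the fourth line has n_i = 2+4 = 6.
ΔE = 13.60 × (1/2² − 1/6²) = 3.022 eV.
λ = 1240 / 3.022 = 410 nm.

410 nm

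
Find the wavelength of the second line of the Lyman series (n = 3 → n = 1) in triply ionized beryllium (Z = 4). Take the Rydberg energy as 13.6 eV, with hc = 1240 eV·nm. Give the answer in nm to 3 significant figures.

6.41 nm

The Lyman series terminates on n_f = 1; the second line has n_i = 1+2 = 3.
ΔE = 217.6 × (1/1² − 1/3²) = 193.4 eV.
λ = 1240 / 193.4 = 6.41 nm.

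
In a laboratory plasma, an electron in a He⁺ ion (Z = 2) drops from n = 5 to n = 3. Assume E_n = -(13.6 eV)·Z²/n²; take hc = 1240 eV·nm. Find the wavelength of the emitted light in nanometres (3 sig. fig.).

For Z = 2 the level energies scale as Z², so the effective Rydberg energy is 13.6 × 4 = 54.40 eV.
ΔE = 54.40 × (1/3² − 1/5²) = 54.40 × 0.07111 = 3.868 eV.
λ = hc/ΔE = 1240 / 3.868 = 321 nm.

321 nm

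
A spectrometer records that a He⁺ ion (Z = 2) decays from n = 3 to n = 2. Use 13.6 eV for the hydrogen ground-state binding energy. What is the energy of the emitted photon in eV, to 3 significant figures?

The Bohr energies scale as Z², so for Z = 2: E_n = −54.40/n² eV.
E_3 = −54.40/9 = −6.044 eV and E_2 = −54.40/4 = −13.60 eV.
The photon energy is |E_3 − E_2| = 7.56 eV.

7.56 eV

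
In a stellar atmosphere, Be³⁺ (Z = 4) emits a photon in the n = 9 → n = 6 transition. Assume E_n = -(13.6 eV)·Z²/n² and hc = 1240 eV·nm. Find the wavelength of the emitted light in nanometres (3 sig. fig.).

369 nm

For Z = 4 the level energies scale as Z², so the effective Rydberg energy is 13.6 × 16 = 217.6 eV.
ΔE = 217.6 × (1/6² − 1/9²) = 217.6 × 0.01543 = 3.358 eV.
λ = hc/ΔE = 1240 / 3.358 = 369 nm.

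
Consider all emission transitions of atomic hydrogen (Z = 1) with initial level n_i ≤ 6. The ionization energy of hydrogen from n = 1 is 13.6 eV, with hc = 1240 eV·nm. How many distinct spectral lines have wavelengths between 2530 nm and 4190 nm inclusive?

Enumerate all n_i → n_f pairs with 1 ≤ n_f < n_i ≤ 6 and compute λ = 1240 / [13.6·1·(1/n_f² − 1/n_i²)].
Lines falling in [2530, 4190] nm: 6→4 (2626 nm), 5→4 (4052 nm).

2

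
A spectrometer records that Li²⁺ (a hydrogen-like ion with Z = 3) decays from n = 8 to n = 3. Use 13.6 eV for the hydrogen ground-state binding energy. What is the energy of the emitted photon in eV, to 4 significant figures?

11.69 eV

The Bohr energies scale as Z², so for Z = 3: E_n = −122.4/n² eV.
E_8 = −122.4/64 = −1.913 eV and E_3 = −122.4/9 = −13.60 eV.
The photon energy is |E_8 − E_3| = 11.69 eV.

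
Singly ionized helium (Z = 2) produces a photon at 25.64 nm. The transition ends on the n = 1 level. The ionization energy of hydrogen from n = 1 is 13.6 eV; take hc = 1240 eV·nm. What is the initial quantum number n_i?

The photon energy is ΔE = hc/λ = 1240 / 25.64 = 48.36 eV.
With Z = 2, ΔE = 54.40 × (1/n_f² − 1/n_i²), so 1/n_f² − 1/n_i² = 0.8890.
With n_f = 1: 1/n_i² = 1/1 − 0.8890 = 0.1110, so n_i ≈ 3.00.

n_i = 3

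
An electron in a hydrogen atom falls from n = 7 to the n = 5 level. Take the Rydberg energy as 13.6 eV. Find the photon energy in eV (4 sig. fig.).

0.2664 eV

E_7 = −13.60/49 = −0.2776 eV and E_5 = −13.60/25 = −0.5440 eV.
The photon energy is |E_7 − E_5| = 0.2664 eV.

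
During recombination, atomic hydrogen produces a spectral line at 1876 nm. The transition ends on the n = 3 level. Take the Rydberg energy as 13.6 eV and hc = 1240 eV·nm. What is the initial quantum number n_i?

The photon energy is ΔE = hc/λ = 1240 / 1876 = 0.6610 eV.
With Z = 1, ΔE = 13.60 × (1/n_f² − 1/n_i²), so 1/n_f² − 1/n_i² = 0.04860.
With n_f = 3: 1/n_i² = 1/9 − 0.04860 = 0.06251, so n_i ≈ 4.00.

n_i = 4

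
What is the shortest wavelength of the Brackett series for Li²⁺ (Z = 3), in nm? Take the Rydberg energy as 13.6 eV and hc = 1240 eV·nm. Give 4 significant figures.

The Brackett series has lower level n_f = 4; the series limit corresponds to n_i → ∞.
ΔE_max = 13.6 × 9 / 4² = 7.650 eV.
λ_min = 1240 / 7.650 = 162.1 nm.

162.1 nm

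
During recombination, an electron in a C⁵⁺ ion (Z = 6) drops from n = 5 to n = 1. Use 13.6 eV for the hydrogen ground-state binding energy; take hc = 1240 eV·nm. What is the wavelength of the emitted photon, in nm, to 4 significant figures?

2.638 nm

For Z = 6 the level energies scale as Z², so the effective Rydberg energy is 13.6 × 36 = 489.6 eV.
ΔE = 489.6 × (1/1² − 1/5²) = 489.6 × 0.9600 = 470.0 eV.
λ = hc/ΔE = 1240 / 470.0 = 2.638 nm.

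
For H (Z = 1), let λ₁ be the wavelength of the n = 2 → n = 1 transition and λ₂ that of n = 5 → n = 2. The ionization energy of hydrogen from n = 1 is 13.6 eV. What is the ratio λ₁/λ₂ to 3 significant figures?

λ ∝ 1/ΔE ∝ 1/(1/n_f² − 1/n_i²), and the Z² and hc factors cancel in the ratio.
λ₁/λ₂ = (1/2² − 1/5²)/(1/1² − 1/2²) = 0.2100/0.7500 = 0.280.

0.280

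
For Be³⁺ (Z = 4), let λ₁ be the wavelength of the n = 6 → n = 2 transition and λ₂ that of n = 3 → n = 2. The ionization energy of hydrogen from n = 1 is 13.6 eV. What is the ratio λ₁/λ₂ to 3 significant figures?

λ ∝ 1/ΔE ∝ 1/(1/n_f² − 1/n_i²), and the Z² and hc factors cancel in the ratio.
λ₁/λ₂ = (1/2² − 1/3²)/(1/2² − 1/6²) = 0.1389/0.2222 = 0.625.

0.625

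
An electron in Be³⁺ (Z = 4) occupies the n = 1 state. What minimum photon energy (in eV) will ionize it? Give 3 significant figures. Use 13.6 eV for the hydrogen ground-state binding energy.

218 eV

E_n = −13.6 Z²/n² = −217.6/n² eV for Z = 4.
E_1 = −217.6/1 = −218 eV, so ionization (to E = 0) requires 218 eV.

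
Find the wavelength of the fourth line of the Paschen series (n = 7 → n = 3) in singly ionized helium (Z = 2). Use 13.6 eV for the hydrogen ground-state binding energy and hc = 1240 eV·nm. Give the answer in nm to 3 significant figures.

The Paschen series terminates on n_f = 3; the fourth line has n_i = 3+4 = 7.
ΔE = 54.40 × (1/3² − 1/7²) = 4.934 eV.
λ = 1240 / 4.934 = 251 nm.

251 nm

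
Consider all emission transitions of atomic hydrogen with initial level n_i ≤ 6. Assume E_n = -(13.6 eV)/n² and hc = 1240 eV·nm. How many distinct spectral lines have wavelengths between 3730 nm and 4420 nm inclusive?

Enumerate all n_i → n_f pairs with 1 ≤ n_f < n_i ≤ 6 and compute λ = 1240 / [13.6·1·(1/n_f² − 1/n_i²)].
Lines falling in [3730, 4420] nm: 5→4 (4052 nm).

1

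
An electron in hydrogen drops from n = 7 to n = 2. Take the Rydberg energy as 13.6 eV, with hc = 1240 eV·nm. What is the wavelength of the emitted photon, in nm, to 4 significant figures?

397.1 nm

ΔE = 13.60 × (1/2² − 1/7²) = 13.60 × 0.2296 = 3.122 eV.
λ = hc/ΔE = 1240 / 3.122 = 397.1 nm.
This line belongs to the Balmer series.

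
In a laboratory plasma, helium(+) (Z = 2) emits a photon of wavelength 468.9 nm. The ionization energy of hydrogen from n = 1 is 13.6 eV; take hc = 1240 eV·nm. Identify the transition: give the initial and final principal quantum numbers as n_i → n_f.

The photon energy is ΔE = hc/λ = 1240 / 468.9 = 2.644 eV.
With Z = 2, ΔE = 54.40 × (1/n_f² − 1/n_i²), so 1/n_f² − 1/n_i² = 0.04861.
Trying n_f = 3 gives 1/n_i² = 0.06250, i.e. n_i ≈ 4; this pair matches.

n_i = 4, n_f = 3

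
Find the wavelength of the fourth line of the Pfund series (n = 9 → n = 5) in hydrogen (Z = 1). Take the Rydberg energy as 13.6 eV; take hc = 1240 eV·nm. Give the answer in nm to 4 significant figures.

3297 nm

The Pfund series terminates on n_f = 5; the fourth line has n_i = 5+4 = 9.
ΔE = 13.60 × (1/5² − 1/9²) = 0.3761 eV.
λ = 1240 / 0.3761 = 3297 nm.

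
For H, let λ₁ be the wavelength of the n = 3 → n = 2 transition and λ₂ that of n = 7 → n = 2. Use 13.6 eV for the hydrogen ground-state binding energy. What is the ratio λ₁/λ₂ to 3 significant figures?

λ ∝ 1/ΔE ∝ 1/(1/n_f² − 1/n_i²), and the Z² and hc factors cancel in the ratio.
λ₁/λ₂ = (1/2² − 1/7²)/(1/2² − 1/3²) = 0.2296/0.1389 = 1.65.

1.65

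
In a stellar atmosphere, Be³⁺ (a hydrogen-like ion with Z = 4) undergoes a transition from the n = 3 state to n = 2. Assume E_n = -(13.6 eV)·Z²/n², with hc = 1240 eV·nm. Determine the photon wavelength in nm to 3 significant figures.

41.0 nm

For Z = 4 the level energies scale as Z², so the effective Rydberg energy is 13.6 × 16 = 217.6 eV.
ΔE = 217.6 × (1/2² − 1/3²) = 217.6 × 0.1389 = 30.22 eV.
λ = hc/ΔE = 1240 / 30.22 = 41.0 nm.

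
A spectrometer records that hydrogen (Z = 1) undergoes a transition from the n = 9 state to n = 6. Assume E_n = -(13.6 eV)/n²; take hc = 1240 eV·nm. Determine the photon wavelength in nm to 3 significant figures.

5910 nm

ΔE = 13.60 × (1/6² − 1/9²) = 13.60 × 0.01543 = 0.2099 eV.
λ = hc/ΔE = 1240 / 0.2099 = 5910 nm.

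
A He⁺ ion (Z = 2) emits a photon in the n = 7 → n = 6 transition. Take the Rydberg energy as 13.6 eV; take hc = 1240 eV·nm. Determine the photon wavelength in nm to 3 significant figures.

3090 nm

For Z = 2 the level energies scale as Z², so the effective Rydberg energy is 13.6 × 4 = 54.40 eV.
ΔE = 54.40 × (1/6² − 1/7²) = 54.40 × 0.007370 = 0.4009 eV.
λ = hc/ΔE = 1240 / 0.4009 = 3090 nm.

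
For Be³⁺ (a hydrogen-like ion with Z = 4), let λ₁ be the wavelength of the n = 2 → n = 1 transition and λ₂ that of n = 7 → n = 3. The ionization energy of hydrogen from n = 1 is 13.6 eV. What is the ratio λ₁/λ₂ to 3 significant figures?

0.121

λ ∝ 1/ΔE ∝ 1/(1/n_f² − 1/n_i²), and the Z² and hc factors cancel in the ratio.
λ₁/λ₂ = (1/3² − 1/7²)/(1/1² − 1/2²) = 0.09070/0.7500 = 0.121.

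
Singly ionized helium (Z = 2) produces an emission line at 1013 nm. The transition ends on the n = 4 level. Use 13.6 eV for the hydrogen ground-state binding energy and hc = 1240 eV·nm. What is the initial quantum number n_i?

The photon energy is ΔE = hc/λ = 1240 / 1013 = 1.224 eV.
With Z = 2, ΔE = 54.40 × (1/n_f² − 1/n_i²), so 1/n_f² − 1/n_i² = 0.02250.
With n_f = 4: 1/n_i² = 1/16 − 0.02250 = 0.04000, so n_i ≈ 5.00.

n_i = 5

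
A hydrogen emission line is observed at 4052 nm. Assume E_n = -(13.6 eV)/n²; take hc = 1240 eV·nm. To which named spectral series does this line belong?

Brackett

ΔE = 1240/4052 = 0.3060 eV.
This matches 13.6 × (1/4² − 1/5²), so n_f = 4: the Brackett series.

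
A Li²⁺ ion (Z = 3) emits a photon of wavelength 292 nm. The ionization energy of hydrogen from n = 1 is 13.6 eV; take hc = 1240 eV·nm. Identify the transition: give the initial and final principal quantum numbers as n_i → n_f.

n_i = 6, n_f = 4

The photon energy is ΔE = hc/λ = 1240 / 292 = 4.247 eV.
With Z = 3, ΔE = 122.4 × (1/n_f² − 1/n_i²), so 1/n_f² − 1/n_i² = 0.03469.
Trying n_f = 4 gives 1/n_i² = 0.02781, i.e. n_i ≈ 6; this pair matches.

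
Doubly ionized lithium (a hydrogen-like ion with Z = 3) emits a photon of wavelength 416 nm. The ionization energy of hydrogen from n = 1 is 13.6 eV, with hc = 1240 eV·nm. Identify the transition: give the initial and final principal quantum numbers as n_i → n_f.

The photon energy is ΔE = hc/λ = 1240 / 416 = 2.981 eV.
With Z = 3, ΔE = 122.4 × (1/n_f² − 1/n_i²), so 1/n_f² − 1/n_i² = 0.02435.
Trying n_f = 5 gives 1/n_i² = 0.01565, i.e. n_i ≈ 8; this pair matches.

n_i = 8, n_f = 5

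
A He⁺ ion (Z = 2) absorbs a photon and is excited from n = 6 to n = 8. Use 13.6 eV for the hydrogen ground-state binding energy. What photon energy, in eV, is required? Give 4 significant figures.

0.6611 eV

The Bohr energies scale as Z², so for Z = 2: E_n = −54.40/n² eV.
E_8 = −54.40/64 = −0.8500 eV and E_6 = −54.40/36 = −1.511 eV.
The photon energy is |E_8 − E_6| = 0.6611 eV.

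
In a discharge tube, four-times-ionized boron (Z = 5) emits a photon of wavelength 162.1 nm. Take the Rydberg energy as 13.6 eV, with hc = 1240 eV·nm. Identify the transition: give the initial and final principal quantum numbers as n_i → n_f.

n_i = 5, n_f = 4

The photon energy is ΔE = hc/λ = 1240 / 162.1 = 7.650 eV.
With Z = 5, ΔE = 340.0 × (1/n_f² − 1/n_i²), so 1/n_f² − 1/n_i² = 0.02250.
Trying n_f = 4 gives 1/n_i² = 0.04000, i.e. n_i ≈ 5; this pair matches.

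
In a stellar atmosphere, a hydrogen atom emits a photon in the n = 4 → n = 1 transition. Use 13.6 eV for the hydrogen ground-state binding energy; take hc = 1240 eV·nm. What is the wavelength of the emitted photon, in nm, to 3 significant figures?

ΔE = 13.60 × (1/1² − 1/4²) = 13.60 × 0.9375 = 12.75 eV.
λ = hc/ΔE = 1240 / 12.75 = 97.3 nm.
This line belongs to the Lyman series.

97.3 nm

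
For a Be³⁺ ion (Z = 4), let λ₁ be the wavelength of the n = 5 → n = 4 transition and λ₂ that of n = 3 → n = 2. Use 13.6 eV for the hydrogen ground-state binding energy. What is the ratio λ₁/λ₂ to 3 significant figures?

λ ∝ 1/ΔE ∝ 1/(1/n_f² − 1/n_i²), and the Z² and hc factors cancel in the ratio.
λ₁/λ₂ = (1/2² − 1/3²)/(1/4² − 1/5²) = 0.1389/0.02250 = 6.17.

6.17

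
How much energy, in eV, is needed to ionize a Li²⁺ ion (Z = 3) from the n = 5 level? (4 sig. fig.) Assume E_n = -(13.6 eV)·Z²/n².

4.896 eV

E_n = −13.6 Z²/n² = −122.4/n² eV for Z = 3.
E_5 = −122.4/25 = −4.896 eV, so ionization (to E = 0) requires 4.896 eV.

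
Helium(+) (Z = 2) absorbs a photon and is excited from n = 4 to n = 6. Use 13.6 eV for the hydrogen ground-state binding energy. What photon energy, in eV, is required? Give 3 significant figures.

The Bohr energies scale as Z², so for Z = 2: E_n = −54.40/n² eV.
E_6 = −54.40/36 = −1.511 eV and E_4 = −54.40/16 = −3.400 eV.
The photon energy is |E_6 − E_4| = 1.89 eV.

1.89 eV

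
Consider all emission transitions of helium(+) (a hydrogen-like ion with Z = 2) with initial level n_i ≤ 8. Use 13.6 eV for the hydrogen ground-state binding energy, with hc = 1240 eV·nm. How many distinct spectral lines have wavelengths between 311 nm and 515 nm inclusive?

3

Enumerate all n_i → n_f pairs with 1 ≤ n_f < n_i ≤ 8 and compute λ = 1240 / [13.6·4·(1/n_f² − 1/n_i²)].
Lines falling in [311, 515] nm: 5→3 (320.5 nm), 4→3 (468.9 nm), 8→4 (486.3 nm).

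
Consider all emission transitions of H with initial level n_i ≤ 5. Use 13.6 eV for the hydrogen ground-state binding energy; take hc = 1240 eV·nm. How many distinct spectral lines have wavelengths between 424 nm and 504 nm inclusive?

2

Enumerate all n_i → n_f pairs with 1 ≤ n_f < n_i ≤ 5 and compute λ = 1240 / [13.6·1·(1/n_f² − 1/n_i²)].
Lines falling in [424, 504] nm: 5→2 (434.2 nm), 4→2 (486.3 nm).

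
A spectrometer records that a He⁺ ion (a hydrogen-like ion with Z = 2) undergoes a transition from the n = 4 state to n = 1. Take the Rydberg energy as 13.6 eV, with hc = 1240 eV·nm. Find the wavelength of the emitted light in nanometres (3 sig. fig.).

For Z = 2 the level energies scale as Z², so the effective Rydberg energy is 13.6 × 4 = 54.40 eV.
ΔE = 54.40 × (1/1² − 1/4²) = 54.40 × 0.9375 = 51.00 eV.
λ = hc/ΔE = 1240 / 51.00 = 24.3 nm.

24.3 nm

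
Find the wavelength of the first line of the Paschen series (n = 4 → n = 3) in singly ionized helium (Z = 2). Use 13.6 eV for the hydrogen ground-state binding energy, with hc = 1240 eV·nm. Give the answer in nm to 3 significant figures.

469 nm

The Paschen series terminates on n_f = 3; the first line has n_i = 3+1 = 4.
ΔE = 54.40 × (1/3² − 1/4²) = 2.644 eV.
λ = 1240 / 2.644 = 469 nm.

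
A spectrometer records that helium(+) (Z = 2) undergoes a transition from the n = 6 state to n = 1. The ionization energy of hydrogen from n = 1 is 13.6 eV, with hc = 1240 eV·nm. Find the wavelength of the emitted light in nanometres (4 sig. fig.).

For Z = 2 the level energies scale as Z², so the effective Rydberg energy is 13.6 × 4 = 54.40 eV.
ΔE = 54.40 × (1/1² − 1/6²) = 54.40 × 0.9722 = 52.89 eV.
λ = hc/ΔE = 1240 / 52.89 = 23.45 nm.

23.45 nm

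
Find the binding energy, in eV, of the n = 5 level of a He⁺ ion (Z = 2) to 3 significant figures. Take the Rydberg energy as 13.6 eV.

2.18 eV

E_n = −13.6 Z²/n² = −54.40/n² eV for Z = 2.
E_5 = −54.40/25 = −2.18 eV, so ionization (to E = 0) requires 2.18 eV.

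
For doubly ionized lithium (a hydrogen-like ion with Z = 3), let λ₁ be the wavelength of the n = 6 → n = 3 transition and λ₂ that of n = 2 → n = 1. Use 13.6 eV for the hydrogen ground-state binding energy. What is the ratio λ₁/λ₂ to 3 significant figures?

λ ∝ 1/ΔE ∝ 1/(1/n_f² − 1/n_i²), and the Z² and hc factors cancel in the ratio.
λ₁/λ₂ = (1/1² − 1/2²)/(1/3² − 1/6²) = 0.7500/0.08333 = 9.00.

9.00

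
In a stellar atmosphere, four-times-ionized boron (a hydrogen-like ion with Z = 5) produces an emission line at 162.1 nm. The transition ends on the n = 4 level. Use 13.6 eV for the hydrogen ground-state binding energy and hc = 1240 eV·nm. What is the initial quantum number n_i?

n_i = 5

The photon energy is ΔE = hc/λ = 1240 / 162.1 = 7.650 eV.
With Z = 5, ΔE = 340.0 × (1/n_f² − 1/n_i²), so 1/n_f² − 1/n_i² = 0.02250.
With n_f = 4: 1/n_i² = 1/16 − 0.02250 = 0.04000, so n_i ≈ 5.00.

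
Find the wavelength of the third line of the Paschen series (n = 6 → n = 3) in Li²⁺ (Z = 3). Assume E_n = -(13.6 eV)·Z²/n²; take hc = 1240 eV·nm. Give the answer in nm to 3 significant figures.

122 nm

The Paschen series terminates on n_f = 3; the third line has n_i = 3+3 = 6.
ΔE = 122.4 × (1/3² − 1/6²) = 10.20 eV.
λ = 1240 / 10.20 = 122 nm.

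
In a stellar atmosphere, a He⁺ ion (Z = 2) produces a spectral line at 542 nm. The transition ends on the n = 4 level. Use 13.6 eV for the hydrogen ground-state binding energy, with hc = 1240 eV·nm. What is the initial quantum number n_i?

n_i = 7

The photon energy is ΔE = hc/λ = 1240 / 542 = 2.288 eV.
With Z = 2, ΔE = 54.40 × (1/n_f² − 1/n_i²), so 1/n_f² − 1/n_i² = 0.04206.
With n_f = 4: 1/n_i² = 1/16 − 0.04206 = 0.02044, so n_i ≈ 6.99.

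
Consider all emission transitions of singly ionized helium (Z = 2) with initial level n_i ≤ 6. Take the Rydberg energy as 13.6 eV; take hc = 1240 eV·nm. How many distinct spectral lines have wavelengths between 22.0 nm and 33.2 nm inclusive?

5

Enumerate all n_i → n_f pairs with 1 ≤ n_f < n_i ≤ 6 and compute λ = 1240 / [13.6·4·(1/n_f² − 1/n_i²)].
Lines falling in [22.0, 33.2] nm: 6→1 (23.45 nm), 5→1 (23.74 nm), 4→1 (24.31 nm), 3→1 (25.64 nm), 2→1 (30.39 nm).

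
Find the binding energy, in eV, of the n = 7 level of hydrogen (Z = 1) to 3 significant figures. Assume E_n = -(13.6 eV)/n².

0.278 eV

E_7 = −13.60/49 = −0.278 eV, so ionization (to E = 0) requires 0.278 eV.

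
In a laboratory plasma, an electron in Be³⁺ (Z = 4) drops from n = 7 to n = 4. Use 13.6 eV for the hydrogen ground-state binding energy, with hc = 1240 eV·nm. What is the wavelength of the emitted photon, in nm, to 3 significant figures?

For Z = 4 the level energies scale as Z², so the effective Rydberg energy is 13.6 × 16 = 217.6 eV.
ΔE = 217.6 × (1/4² − 1/7²) = 217.6 × 0.04209 = 9.159 eV.
λ = hc/ΔE = 1240 / 9.159 = 135 nm.

135 nm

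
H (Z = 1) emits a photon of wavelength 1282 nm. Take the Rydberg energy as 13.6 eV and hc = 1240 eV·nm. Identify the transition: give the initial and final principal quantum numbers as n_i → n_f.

n_i = 5, n_f = 3

The photon energy is ΔE = hc/λ = 1240 / 1282 = 0.9672 eV.
With Z = 1, ΔE = 13.60 × (1/n_f² − 1/n_i²), so 1/n_f² − 1/n_i² = 0.07112.
Trying n_f = 3 gives 1/n_i² = 0.03999, i.e. n_i ≈ 5; this pair matches.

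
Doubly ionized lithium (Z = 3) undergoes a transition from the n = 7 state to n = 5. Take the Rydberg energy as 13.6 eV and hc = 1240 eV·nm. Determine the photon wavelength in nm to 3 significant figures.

517 nm

For Z = 3 the level energies scale as Z², so the effective Rydberg energy is 13.6 × 9 = 122.4 eV.
ΔE = 122.4 × (1/5² − 1/7²) = 122.4 × 0.01959 = 2.398 eV.
λ = hc/ΔE = 1240 / 2.398 = 517 nm.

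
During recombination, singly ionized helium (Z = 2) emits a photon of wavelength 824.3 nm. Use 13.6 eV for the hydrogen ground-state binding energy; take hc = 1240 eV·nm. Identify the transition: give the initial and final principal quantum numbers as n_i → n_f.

n_i = 9, n_f = 5

The photon energy is ΔE = hc/λ = 1240 / 824.3 = 1.504 eV.
With Z = 2, ΔE = 54.40 × (1/n_f² − 1/n_i²), so 1/n_f² − 1/n_i² = 0.02765.
Trying n_f = 5 gives 1/n_i² = 0.01235, i.e. n_i ≈ 9; this pair matches.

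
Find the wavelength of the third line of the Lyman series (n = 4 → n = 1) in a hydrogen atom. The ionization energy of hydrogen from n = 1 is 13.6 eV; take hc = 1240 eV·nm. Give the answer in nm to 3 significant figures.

The Lyman series terminates on n_f = 1; the third line has n_i = 1+3 = 4.
ΔE = 13.60 × (1/1² − 1/4²) = 12.75 eV.
λ = 1240 / 12.75 = 97.3 nm.

97.3 nm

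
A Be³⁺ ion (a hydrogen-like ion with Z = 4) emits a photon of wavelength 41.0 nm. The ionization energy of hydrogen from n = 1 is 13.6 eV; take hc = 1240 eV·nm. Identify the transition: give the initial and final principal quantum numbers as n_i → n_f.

n_i = 3, n_f = 2

The photon energy is ΔE = hc/λ = 1240 / 41.0 = 30.24 eV.
With Z = 4, ΔE = 217.6 × (1/n_f² − 1/n_i²), so 1/n_f² − 1/n_i² = 0.1390.
Trying n_f = 2 gives 1/n_i² = 0.1110, i.e. n_i ≈ 3; this pair matches.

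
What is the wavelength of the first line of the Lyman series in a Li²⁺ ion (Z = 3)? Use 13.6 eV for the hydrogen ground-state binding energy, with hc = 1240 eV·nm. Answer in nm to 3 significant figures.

The Lyman series terminates on n_f = 1; the first line has n_i = 1+1 = 2.
ΔE = 122.4 × (1/1² − 1/2²) = 91.80 eV.
λ = 1240 / 91.80 = 13.5 nm.

13.5 nm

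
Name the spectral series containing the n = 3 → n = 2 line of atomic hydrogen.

Balmer

The series is set by the lower level: n_f = 2 is the Balmer series.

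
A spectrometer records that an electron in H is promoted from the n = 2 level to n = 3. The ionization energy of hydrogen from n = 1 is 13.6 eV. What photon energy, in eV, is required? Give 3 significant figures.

E_3 = −13.60/9 = −1.511 eV and E_2 = −13.60/4 = −3.400 eV.
The photon energy is |E_3 − E_2| = 1.89 eV.

1.89 eV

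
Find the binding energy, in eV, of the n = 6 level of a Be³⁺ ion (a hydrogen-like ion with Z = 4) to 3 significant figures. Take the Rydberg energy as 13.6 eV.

E_n = −13.6 Z²/n² = −217.6/n² eV for Z = 4.
E_6 = −217.6/36 = −6.04 eV, so ionization (to E = 0) requires 6.04 eV.

6.04 eV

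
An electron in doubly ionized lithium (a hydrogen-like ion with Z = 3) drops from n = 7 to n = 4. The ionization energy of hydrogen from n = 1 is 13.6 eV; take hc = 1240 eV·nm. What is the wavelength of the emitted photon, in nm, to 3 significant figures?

For Z = 3 the level energies scale as Z², so the effective Rydberg energy is 13.6 × 9 = 122.4 eV.
ΔE = 122.4 × (1/4² − 1/7²) = 122.4 × 0.04209 = 5.152 eV.
λ = hc/ΔE = 1240 / 5.152 = 241 nm.

241 nm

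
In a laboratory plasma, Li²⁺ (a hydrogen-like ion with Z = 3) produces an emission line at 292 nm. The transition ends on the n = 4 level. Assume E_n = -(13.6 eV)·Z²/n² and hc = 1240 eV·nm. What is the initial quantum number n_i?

n_i = 6

The photon energy is ΔE = hc/λ = 1240 / 292 = 4.247 eV.
With Z = 3, ΔE = 122.4 × (1/n_f² − 1/n_i²), so 1/n_f² − 1/n_i² = 0.03469.
With n_f = 4: 1/n_i² = 1/16 − 0.03469 = 0.02781, so n_i ≈ 6.00.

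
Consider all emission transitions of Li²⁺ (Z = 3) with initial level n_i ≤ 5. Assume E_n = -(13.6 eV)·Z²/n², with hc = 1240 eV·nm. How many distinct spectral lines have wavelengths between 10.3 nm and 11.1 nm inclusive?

Enumerate all n_i → n_f pairs with 1 ≤ n_f < n_i ≤ 5 and compute λ = 1240 / [13.6·9·(1/n_f² − 1/n_i²)].
Lines falling in [10.3, 11.1] nm: 5→1 (10.55 nm), 4→1 (10.81 nm).

2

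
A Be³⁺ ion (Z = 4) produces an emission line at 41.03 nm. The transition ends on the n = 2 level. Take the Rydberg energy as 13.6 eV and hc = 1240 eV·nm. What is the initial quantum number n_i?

The photon energy is ΔE = hc/λ = 1240 / 41.03 = 30.22 eV.
With Z = 4, ΔE = 217.6 × (1/n_f² − 1/n_i²), so 1/n_f² − 1/n_i² = 0.1389.
With n_f = 2: 1/n_i² = 1/4 − 0.1389 = 0.1111, so n_i ≈ 3.00.

n_i = 3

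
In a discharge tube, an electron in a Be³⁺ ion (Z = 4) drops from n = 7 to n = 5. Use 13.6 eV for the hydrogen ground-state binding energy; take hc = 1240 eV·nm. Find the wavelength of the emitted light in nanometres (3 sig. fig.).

For Z = 4 the level energies scale as Z², so the effective Rydberg energy is 13.6 × 16 = 217.6 eV.
ΔE = 217.6 × (1/5² − 1/7²) = 217.6 × 0.01959 = 4.263 eV.
λ = hc/ΔE = 1240 / 4.263 = 291 nm.

291 nm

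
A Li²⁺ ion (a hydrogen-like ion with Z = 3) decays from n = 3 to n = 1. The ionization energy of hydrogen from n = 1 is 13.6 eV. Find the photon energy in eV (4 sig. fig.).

The Bohr energies scale as Z², so for Z = 3: E_n = −122.4/n² eV.
E_3 = −122.4/9 = −13.60 eV and E_1 = −122.4/1 = −122.4 eV.
The photon energy is |E_3 − E_1| = 108.8 eV.

108.8 eV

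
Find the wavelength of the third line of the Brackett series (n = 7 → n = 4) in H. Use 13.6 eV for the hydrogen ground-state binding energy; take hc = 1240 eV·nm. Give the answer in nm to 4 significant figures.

2166 nm

The Brackett series terminates on n_f = 4; the third line has n_i = 4+3 = 7.
ΔE = 13.60 × (1/4² − 1/7²) = 0.5724 eV.
λ = 1240 / 0.5724 = 2166 nm.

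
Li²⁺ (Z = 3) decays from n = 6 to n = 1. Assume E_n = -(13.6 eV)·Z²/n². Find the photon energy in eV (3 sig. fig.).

The Bohr energies scale as Z², so for Z = 3: E_n = −122.4/n² eV.
E_6 = −122.4/36 = −3.400 eV and E_1 = −122.4/1 = −122.4 eV.
The photon energy is |E_6 − E_1| = 119 eV.

119 eV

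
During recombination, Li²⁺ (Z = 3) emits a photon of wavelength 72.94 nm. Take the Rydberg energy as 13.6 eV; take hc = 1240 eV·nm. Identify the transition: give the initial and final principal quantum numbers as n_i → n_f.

n_i = 3, n_f = 2

The photon energy is ΔE = hc/λ = 1240 / 72.94 = 17.00 eV.
With Z = 3, ΔE = 122.4 × (1/n_f² − 1/n_i²), so 1/n_f² − 1/n_i² = 0.1389.
Trying n_f = 2 gives 1/n_i² = 0.1111, i.e. n_i ≈ 3; this pair matches.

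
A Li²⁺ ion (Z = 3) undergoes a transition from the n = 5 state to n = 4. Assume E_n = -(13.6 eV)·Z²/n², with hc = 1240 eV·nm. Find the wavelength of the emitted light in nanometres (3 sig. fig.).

For Z = 3 the level energies scale as Z², so the effective Rydberg energy is 13.6 × 9 = 122.4 eV.
ΔE = 122.4 × (1/4² − 1/5²) = 122.4 × 0.02250 = 2.754 eV.
λ = hc/ΔE = 1240 / 2.754 = 450 nm.

450 nm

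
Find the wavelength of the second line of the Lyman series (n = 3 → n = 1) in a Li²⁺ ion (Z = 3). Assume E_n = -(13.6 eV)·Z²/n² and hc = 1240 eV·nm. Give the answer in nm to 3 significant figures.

The Lyman series terminates on n_f = 1; the second line has n_i = 1+2 = 3.
ΔE = 122.4 × (1/1² − 1/3²) = 108.8 eV.
λ = 1240 / 108.8 = 11.4 nm.

11.4 nm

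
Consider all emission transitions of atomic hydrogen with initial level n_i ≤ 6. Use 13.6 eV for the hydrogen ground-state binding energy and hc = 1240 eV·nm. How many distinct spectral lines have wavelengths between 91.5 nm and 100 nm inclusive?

3

Enumerate all n_i → n_f pairs with 1 ≤ n_f < n_i ≤ 6 and compute λ = 1240 / [13.6·1·(1/n_f² − 1/n_i²)].
Lines falling in [91.5, 100] nm: 6→1 (93.78 nm), 5→1 (94.98 nm), 4→1 (97.25 nm).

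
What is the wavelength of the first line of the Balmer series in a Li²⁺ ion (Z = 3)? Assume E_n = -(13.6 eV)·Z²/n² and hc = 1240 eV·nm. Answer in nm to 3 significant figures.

72.9 nm

The Balmer series terminates on n_f = 2; the first line has n_i = 2+1 = 3.
ΔE = 122.4 × (1/2² − 1/3²) = 17.00 eV.
λ = 1240 / 17.00 = 72.9 nm.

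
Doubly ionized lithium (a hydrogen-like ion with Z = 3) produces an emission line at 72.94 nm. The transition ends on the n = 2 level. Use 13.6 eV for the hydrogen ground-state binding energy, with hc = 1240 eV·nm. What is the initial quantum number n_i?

n_i = 3

The photon energy is ΔE = hc/λ = 1240 / 72.94 = 17.00 eV.
With Z = 3, ΔE = 122.4 × (1/n_f² − 1/n_i²), so 1/n_f² − 1/n_i² = 0.1389.
With n_f = 2: 1/n_i² = 1/4 − 0.1389 = 0.1111, so n_i ≈ 3.00.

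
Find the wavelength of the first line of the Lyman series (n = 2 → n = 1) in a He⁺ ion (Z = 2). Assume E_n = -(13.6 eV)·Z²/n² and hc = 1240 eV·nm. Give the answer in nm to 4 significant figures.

The Lyman series terminates on n_f = 1; the first line has n_i = 1+1 = 2.
ΔE = 54.40 × (1/1² − 1/2²) = 40.80 eV.
λ = 1240 / 40.80 = 30.39 nm.

30.39 nm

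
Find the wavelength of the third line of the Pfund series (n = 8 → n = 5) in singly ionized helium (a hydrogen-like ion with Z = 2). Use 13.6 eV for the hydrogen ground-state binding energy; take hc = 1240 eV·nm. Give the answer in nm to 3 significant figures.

935 nm

The Pfund series terminates on n_f = 5; the third line has n_i = 5+3 = 8.
ΔE = 54.40 × (1/5² − 1/8²) = 1.326 eV.
λ = 1240 / 1.326 = 935 nm.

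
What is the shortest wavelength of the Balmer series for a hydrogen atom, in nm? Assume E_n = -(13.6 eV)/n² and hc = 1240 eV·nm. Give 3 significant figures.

365 nm

The Balmer series has lower level n_f = 2; the series limit corresponds to n_i → ∞.
ΔE_max = 13.6 × 1 / 2² = 3.400 eV.
λ_min = 1240 / 3.400 = 365 nm.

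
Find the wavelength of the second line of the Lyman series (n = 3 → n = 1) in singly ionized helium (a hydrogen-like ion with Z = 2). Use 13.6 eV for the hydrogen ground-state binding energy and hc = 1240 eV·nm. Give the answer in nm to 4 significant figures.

The Lyman series terminates on n_f = 1; the second line has n_i = 1+2 = 3.
ΔE = 54.40 × (1/1² − 1/3²) = 48.36 eV.
λ = 1240 / 48.36 = 25.64 nm.

25.64 nm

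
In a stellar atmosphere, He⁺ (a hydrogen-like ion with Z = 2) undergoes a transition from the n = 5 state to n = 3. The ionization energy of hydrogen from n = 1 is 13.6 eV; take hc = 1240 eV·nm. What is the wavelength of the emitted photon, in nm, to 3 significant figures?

321 nm

For Z = 2 the level energies scale as Z², so the effective Rydberg energy is 13.6 × 4 = 54.40 eV.
ΔE = 54.40 × (1/3² − 1/5²) = 54.40 × 0.07111 = 3.868 eV.
λ = hc/ΔE = 1240 / 3.868 = 321 nm.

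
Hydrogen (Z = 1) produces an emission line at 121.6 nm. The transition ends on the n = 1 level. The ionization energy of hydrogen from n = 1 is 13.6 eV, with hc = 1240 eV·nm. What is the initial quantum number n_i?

n_i = 2

The photon energy is ΔE = hc/λ = 1240 / 121.6 = 10.20 eV.
With Z = 1, ΔE = 13.60 × (1/n_f² − 1/n_i²), so 1/n_f² − 1/n_i² = 0.7498.
With n_f = 1: 1/n_i² = 1/1 − 0.7498 = 0.2502, so n_i ≈ 2.00.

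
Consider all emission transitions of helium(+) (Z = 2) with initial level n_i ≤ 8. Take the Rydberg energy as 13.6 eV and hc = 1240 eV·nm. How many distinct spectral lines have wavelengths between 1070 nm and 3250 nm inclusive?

4

Enumerate all n_i → n_f pairs with 1 ≤ n_f < n_i ≤ 8 and compute λ = 1240 / [13.6·4·(1/n_f² − 1/n_i²)].
Lines falling in [1070, 3250] nm: 7→5 (1163 nm), 6→5 (1865 nm), 8→6 (1876 nm), 7→6 (3093 nm).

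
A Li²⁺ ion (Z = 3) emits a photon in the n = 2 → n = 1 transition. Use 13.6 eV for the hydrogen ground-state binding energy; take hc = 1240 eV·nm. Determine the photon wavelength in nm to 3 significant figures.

13.5 nm

For Z = 3 the level energies scale as Z², so the effective Rydberg energy is 13.6 × 9 = 122.4 eV.
ΔE = 122.4 × (1/1² − 1/2²) = 122.4 × 0.7500 = 91.80 eV.
λ = hc/ΔE = 1240 / 91.80 = 13.5 nm.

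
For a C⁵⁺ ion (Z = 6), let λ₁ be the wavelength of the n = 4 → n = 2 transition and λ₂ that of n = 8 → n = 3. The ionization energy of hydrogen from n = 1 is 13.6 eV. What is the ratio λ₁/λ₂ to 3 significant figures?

λ ∝ 1/ΔE ∝ 1/(1/n_f² − 1/n_i²), and the Z² and hc factors cancel in the ratio.
λ₁/λ₂ = (1/3² − 1/8²)/(1/2² − 1/4²) = 0.09549/0.1875 = 0.509.

0.509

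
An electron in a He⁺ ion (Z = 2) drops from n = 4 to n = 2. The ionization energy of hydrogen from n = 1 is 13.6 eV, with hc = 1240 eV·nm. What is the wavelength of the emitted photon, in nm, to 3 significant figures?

For Z = 2 the level energies scale as Z², so the effective Rydberg energy is 13.6 × 4 = 54.40 eV.
ΔE = 54.40 × (1/2² − 1/4²) = 54.40 × 0.1875 = 10.20 eV.
λ = hc/ΔE = 1240 / 10.20 = 122 nm.

122 nm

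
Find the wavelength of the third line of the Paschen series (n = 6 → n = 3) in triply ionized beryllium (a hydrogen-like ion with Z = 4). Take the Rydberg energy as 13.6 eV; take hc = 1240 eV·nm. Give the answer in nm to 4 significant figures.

The Paschen series terminates on n_f = 3; the third line has n_i = 3+3 = 6.
ΔE = 217.6 × (1/3² − 1/6²) = 18.13 eV.
λ = 1240 / 18.13 = 68.38 nm.

68.38 nm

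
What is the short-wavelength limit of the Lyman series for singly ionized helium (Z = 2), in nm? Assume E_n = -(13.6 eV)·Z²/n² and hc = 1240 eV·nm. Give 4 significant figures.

The Lyman series has lower level n_f = 1; the series limit corresponds to n_i → ∞.
ΔE_max = 13.6 × 4 / 1² = 54.40 eV.
λ_min = 1240 / 54.40 = 22.79 nm.

22.79 nm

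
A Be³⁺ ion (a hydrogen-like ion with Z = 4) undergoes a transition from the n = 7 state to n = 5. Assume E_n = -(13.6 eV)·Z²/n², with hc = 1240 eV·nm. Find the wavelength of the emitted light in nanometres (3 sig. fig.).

For Z = 4 the level energies scale as Z², so the effective Rydberg energy is 13.6 × 16 = 217.6 eV.
ΔE = 217.6 × (1/5² − 1/7²) = 217.6 × 0.01959 = 4.263 eV.
λ = hc/ΔE = 1240 / 4.263 = 291 nm.

291 nm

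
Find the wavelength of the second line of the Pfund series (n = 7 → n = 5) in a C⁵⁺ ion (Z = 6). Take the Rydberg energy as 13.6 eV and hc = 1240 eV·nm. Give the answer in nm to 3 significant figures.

The Pfund series terminates on n_f = 5; the second line has n_i = 5+2 = 7.
ΔE = 489.6 × (1/5² − 1/7²) = 9.592 eV.
λ = 1240 / 9.592 = 129 nm.

129 nm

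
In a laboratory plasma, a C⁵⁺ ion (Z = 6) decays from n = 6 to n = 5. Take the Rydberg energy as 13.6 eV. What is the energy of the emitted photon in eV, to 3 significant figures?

The Bohr energies scale as Z², so for Z = 6: E_n = −489.6/n² eV.
E_6 = −489.6/36 = −13.60 eV and E_5 = −489.6/25 = −19.58 eV.
The photon energy is |E_6 − E_5| = 5.98 eV.

5.98 eV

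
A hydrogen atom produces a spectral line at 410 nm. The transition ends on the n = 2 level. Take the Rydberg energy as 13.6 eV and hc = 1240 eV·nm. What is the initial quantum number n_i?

n_i = 6

The photon energy is ΔE = hc/λ = 1240 / 410 = 3.024 eV.
With Z = 1, ΔE = 13.60 × (1/n_f² − 1/n_i²), so 1/n_f² − 1/n_i² = 0.2224.
With n_f = 2: 1/n_i² = 1/4 − 0.2224 = 0.02762, so n_i ≈ 6.02.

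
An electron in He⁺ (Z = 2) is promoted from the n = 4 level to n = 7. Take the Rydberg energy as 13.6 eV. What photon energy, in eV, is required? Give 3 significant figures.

2.29 eV

The Bohr energies scale as Z², so for Z = 2: E_n = −54.40/n² eV.
E_7 = −54.40/49 = −1.110 eV and E_4 = −54.40/16 = −3.400 eV.
The photon energy is |E_7 − E_4| = 2.29 eV.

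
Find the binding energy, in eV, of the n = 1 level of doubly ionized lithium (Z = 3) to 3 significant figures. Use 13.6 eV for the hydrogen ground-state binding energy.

E_n = −13.6 Z²/n² = −122.4/n² eV for Z = 3.
E_1 = −122.4/1 = −122 eV, so ionization (to E = 0) requires 122 eV.

122 eV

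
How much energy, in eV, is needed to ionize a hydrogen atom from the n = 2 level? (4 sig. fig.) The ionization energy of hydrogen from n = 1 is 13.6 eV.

3.400 eV

E_2 = −13.60/4 = −3.400 eV, so ionization (to E = 0) requires 3.400 eV.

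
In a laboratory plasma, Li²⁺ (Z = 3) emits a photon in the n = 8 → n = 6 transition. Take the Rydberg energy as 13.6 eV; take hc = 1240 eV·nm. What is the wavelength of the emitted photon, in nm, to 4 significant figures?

For Z = 3 the level energies scale as Z², so the effective Rydberg energy is 13.6 × 9 = 122.4 eV.
ΔE = 122.4 × (1/6² − 1/8²) = 122.4 × 0.01215 = 1.488 eV.
λ = hc/ΔE = 1240 / 1.488 = 833.6 nm.

833.6 nm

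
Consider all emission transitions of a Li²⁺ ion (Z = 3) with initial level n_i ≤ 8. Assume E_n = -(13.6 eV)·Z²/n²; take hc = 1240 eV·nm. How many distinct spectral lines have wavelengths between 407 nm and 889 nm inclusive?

Enumerate all n_i → n_f pairs with 1 ≤ n_f < n_i ≤ 8 and compute λ = 1240 / [13.6·9·(1/n_f² − 1/n_i²)].
Lines falling in [407, 889] nm: 8→5 (415.6 nm), 5→4 (450.3 nm), 7→5 (517.1 nm), 6→5 (828.9 nm), 8→6 (833.6 nm).

5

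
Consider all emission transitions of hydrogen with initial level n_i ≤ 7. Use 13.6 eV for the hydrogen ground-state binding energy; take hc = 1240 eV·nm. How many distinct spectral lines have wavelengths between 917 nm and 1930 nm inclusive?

4

Enumerate all n_i → n_f pairs with 1 ≤ n_f < n_i ≤ 7 and compute λ = 1240 / [13.6·1·(1/n_f² − 1/n_i²)].
Lines falling in [917, 1930] nm: 7→3 (1005 nm), 6→3 (1094 nm), 5→3 (1282 nm), 4→3 (1876 nm).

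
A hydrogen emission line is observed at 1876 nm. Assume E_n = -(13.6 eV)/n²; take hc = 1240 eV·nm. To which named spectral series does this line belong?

Paschen

ΔE = 1240/1876 = 0.6610 eV.
This matches 13.6 × (1/3² − 1/4²), so n_f = 3: the Paschen series.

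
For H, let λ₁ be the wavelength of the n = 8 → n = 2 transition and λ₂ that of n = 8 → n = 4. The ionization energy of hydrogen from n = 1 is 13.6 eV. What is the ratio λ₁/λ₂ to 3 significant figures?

0.200

λ ∝ 1/ΔE ∝ 1/(1/n_f² − 1/n_i²), and the Z² and hc factors cancel in the ratio.
λ₁/λ₂ = (1/4² − 1/8²)/(1/2² − 1/8²) = 0.04688/0.2344 = 0.200.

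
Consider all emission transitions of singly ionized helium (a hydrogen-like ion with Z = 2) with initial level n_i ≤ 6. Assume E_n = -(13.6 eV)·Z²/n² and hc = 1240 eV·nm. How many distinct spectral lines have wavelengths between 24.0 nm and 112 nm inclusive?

5

Enumerate all n_i → n_f pairs with 1 ≤ n_f < n_i ≤ 6 and compute λ = 1240 / [13.6·4·(1/n_f² − 1/n_i²)].
Lines falling in [24.0, 112] nm: 4→1 (24.31 nm), 3→1 (25.64 nm), 2→1 (30.39 nm), 6→2 (102.6 nm), 5→2 (108.5 nm).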